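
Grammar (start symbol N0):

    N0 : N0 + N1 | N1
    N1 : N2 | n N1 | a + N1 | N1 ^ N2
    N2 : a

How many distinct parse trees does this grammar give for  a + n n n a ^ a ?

Parse trees for a + n n n a ^ a (showing first 6 of 9):
  [N0 [N0 [N1 [N2 a]]] + [N1 n [N1 n [N1 n [N1 [N1 [N2 a]] ^ [N2 a]]]]]]
  [N0 [N0 [N1 [N2 a]]] + [N1 n [N1 n [N1 [N1 n [N1 [N2 a]]] ^ [N2 a]]]]]
  [N0 [N0 [N1 [N2 a]]] + [N1 n [N1 [N1 n [N1 n [N1 [N2 a]]]] ^ [N2 a]]]]
  [N0 [N0 [N1 [N2 a]]] + [N1 [N1 n [N1 n [N1 n [N1 [N2 a]]]]] ^ [N2 a]]]
  [N0 [N1 a + [N1 n [N1 n [N1 n [N1 [N1 [N2 a]] ^ [N2 a]]]]]]]
  [N0 [N1 a + [N1 n [N1 n [N1 [N1 n [N1 [N2 a]]] ^ [N2 a]]]]]]

9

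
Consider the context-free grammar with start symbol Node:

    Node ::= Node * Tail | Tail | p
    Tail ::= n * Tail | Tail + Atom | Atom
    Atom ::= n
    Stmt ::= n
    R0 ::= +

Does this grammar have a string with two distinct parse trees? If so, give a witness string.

Ambiguous

Witness: n * n

Derivation 1: Node ⇒ Node * Tail ⇒ Tail * Tail ⇒ Atom * Tail ⇒ n * Tail ⇒ n * Atom ⇒ n * n
Derivation 2: Node ⇒ Tail ⇒ n * Tail ⇒ n * Atom ⇒ n * n

Two distinct leftmost derivations for the same string.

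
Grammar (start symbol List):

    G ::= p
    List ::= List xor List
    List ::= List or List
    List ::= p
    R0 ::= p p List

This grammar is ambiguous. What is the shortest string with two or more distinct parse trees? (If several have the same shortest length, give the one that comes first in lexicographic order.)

p or p or p

length 1: no string has ≥2 trees
length 3: no string has ≥2 trees
length 5: p or p or p has 2 parse trees

Two derivations of p or p or p:
  List ⇒ List or List ⇒ List or List or List ⇒ p or List or List ⇒ p or p or List ⇒ p or p or p
  List ⇒ List or List ⇒ p or List ⇒ p or List or List ⇒ p or p or List ⇒ p or p or p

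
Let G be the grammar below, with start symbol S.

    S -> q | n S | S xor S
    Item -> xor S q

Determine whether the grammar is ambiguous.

Ambiguous

Witness: n q xor q

Derivation 1: S ⇒ n S ⇒ n S xor S ⇒ n q xor S ⇒ n q xor q
Derivation 2: S ⇒ S xor S ⇒ n S xor S ⇒ n q xor S ⇒ n q xor q

Two distinct leftmost derivations for the same string.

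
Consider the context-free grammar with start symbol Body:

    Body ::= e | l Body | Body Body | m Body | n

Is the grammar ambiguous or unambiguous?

Ambiguous

Witness: e e e

Derivation 1: Body ⇒ Body Body ⇒ e Body ⇒ e Body Body ⇒ e e Body ⇒ e e e
Derivation 2: Body ⇒ Body Body ⇒ Body Body Body ⇒ e Body Body ⇒ e e Body ⇒ e e e

Two distinct leftmost derivations for the same string.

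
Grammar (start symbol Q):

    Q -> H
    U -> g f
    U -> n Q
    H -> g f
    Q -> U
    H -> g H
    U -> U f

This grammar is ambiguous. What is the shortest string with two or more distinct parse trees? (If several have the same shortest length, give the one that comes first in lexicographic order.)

length 2: g f has 2 parse trees

Two derivations of g f:
  Q ⇒ H ⇒ g f
  Q ⇒ U ⇒ g f

g f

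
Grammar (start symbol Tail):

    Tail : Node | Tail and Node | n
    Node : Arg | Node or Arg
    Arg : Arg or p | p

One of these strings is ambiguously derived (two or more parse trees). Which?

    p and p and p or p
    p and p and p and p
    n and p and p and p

p and p and p or p: 2 trees
p and p and p and p: 1 tree
n and p and p and p: 1 tree

p and p and p or p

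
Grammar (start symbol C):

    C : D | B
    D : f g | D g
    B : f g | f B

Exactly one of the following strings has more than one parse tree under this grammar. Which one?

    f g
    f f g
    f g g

f g: 2 trees
f f g: 1 tree
f g g: 1 tree

f g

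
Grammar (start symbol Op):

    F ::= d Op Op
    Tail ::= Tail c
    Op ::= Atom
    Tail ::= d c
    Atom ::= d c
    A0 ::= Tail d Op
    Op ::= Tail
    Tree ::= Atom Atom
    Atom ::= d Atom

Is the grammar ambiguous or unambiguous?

Witness: d c

Derivation 1: Op ⇒ Atom ⇒ d c
Derivation 2: Op ⇒ Tail ⇒ d c

Two distinct leftmost derivations for the same string.

Ambiguous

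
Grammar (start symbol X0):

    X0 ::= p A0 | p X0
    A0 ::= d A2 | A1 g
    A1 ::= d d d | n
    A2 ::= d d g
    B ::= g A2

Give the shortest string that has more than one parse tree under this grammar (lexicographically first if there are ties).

p d d d g

length 3: no string has ≥2 trees
length 4: no string has ≥2 trees
length 5: p d d d g has 2 parse trees

Two derivations of p d d d g:
  X0 ⇒ p A0 ⇒ p d A2 ⇒ p d d d g
  X0 ⇒ p A0 ⇒ p A1 g ⇒ p d d d g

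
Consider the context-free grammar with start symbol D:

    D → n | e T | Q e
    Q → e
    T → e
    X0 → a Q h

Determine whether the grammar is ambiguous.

Ambiguous

Witness: e e

Derivation 1: D ⇒ e T ⇒ e e
Derivation 2: D ⇒ Q e ⇒ e e

Two distinct leftmost derivations for the same string.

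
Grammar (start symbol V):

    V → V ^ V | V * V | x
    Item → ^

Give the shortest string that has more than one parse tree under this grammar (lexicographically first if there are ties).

x * x * x

length 1: no string has ≥2 trees
length 3: no string has ≥2 trees
length 5: x * x * x has 2 parse trees

Two derivations of x * x * x:
  V ⇒ V * V ⇒ V * V * V ⇒ x * V * V ⇒ x * x * V ⇒ x * x * x
  V ⇒ V * V ⇒ x * V ⇒ x * V * V ⇒ x * x * V ⇒ x * x * x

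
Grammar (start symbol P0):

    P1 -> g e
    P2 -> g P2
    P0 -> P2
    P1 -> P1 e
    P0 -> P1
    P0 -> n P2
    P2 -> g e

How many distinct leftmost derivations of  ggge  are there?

Parse trees for ggge:
  [P0 [P2 g [P2 g [P2 g e]]]]

1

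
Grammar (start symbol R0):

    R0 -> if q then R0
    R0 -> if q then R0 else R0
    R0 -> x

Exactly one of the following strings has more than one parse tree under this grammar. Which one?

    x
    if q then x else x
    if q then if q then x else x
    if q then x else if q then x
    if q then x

x: 1 tree
if q then x else x: 1 tree
if q then if q then x else x: 2 trees
if q then x else if q then x: 1 tree
if q then x: 1 tree

if q then if q then x else x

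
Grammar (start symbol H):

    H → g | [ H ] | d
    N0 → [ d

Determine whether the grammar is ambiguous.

(N0 is unreachable from H, so its rules don't affect L(H).) L(H) is { openⁿ atom closeⁿ : n ≥ 0 }. The bracket depth fixes n, and the derivation is forced at every step.

Unambiguous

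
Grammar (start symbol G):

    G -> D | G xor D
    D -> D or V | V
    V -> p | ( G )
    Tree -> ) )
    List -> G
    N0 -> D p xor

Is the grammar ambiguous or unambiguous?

Only G, D, V are reachable from G; ignoring the rest: The grammar is stratified — G handles 'xor' (left-recursive), D handles 'or', V atoms. Each operator has a fixed associativity and precedence level, so every string has one parse.

Unambiguous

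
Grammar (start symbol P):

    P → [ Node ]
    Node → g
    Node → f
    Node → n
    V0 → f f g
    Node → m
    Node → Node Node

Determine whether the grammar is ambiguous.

Ambiguous

Witness: [ f f f ]

Derivation 1: P ⇒ [ Node ] ⇒ [ Node Node ] ⇒ [ f Node ] ⇒ [ f Node Node ] ⇒ [ f f Node ] ⇒ [ f f f ]
Derivation 2: P ⇒ [ Node ] ⇒ [ Node Node ] ⇒ [ Node Node Node ] ⇒ [ f Node Node ] ⇒ [ f f Node ] ⇒ [ f f f ]

Two distinct leftmost derivations for the same string.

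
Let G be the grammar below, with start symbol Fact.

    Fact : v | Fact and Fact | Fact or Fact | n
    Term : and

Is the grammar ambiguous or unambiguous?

Ambiguous

Witness: n and n and n

Derivation 1: Fact ⇒ Fact and Fact ⇒ Fact and Fact and Fact ⇒ n and Fact and Fact ⇒ n and n and Fact ⇒ n and n and n
Derivation 2: Fact ⇒ Fact and Fact ⇒ n and Fact ⇒ n and Fact and Fact ⇒ n and n and Fact ⇒ n and n and n

Two distinct leftmost derivations for the same string.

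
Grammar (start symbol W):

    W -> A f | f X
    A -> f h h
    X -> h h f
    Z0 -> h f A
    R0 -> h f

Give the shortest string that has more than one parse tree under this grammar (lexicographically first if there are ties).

f h h f

length 4: f h h f has 2 parse trees

Two derivations of f h h f:
  W ⇒ A f ⇒ f h h f
  W ⇒ f X ⇒ f h h f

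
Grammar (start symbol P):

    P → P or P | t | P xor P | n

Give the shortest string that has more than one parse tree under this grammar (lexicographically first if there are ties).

length 1: no string has ≥2 trees
length 3: no string has ≥2 trees
length 5: n or n or n has 2 parse trees

Two derivations of n or n or n:
  P ⇒ P or P ⇒ P or P or P ⇒ n or P or P ⇒ n or n or P ⇒ n or n or n
  P ⇒ P or P ⇒ n or P ⇒ n or P or P ⇒ n or n or P ⇒ n or n or n

n or n or n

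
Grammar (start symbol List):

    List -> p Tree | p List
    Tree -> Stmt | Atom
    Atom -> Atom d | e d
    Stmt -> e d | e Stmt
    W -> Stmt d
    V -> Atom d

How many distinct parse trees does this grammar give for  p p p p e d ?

2

Parse trees for p p p p e d:
  [List p [List p [List p [List p [Tree [Stmt e d]]]]]]
  [List p [List p [List p [List p [Tree [Atom e d]]]]]]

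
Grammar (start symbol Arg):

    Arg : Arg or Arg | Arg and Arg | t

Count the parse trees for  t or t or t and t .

5

Parse trees for t or t or t and t:
  [Arg [Arg t] or [Arg [Arg t] or [Arg [Arg t] and [Arg t]]]]
  [Arg [Arg t] or [Arg [Arg [Arg t] or [Arg t]] and [Arg t]]]
  [Arg [Arg [Arg t] or [Arg t]] or [Arg [Arg t] and [Arg t]]]
  [Arg [Arg [Arg t] or [Arg [Arg t] or [Arg t]]] and [Arg t]]
  [Arg [Arg [Arg [Arg t] or [Arg t]] or [Arg t]] and [Arg t]]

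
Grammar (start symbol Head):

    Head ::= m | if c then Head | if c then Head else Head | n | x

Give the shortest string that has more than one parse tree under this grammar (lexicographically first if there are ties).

length 1: no string has ≥2 trees
length 4: no string has ≥2 trees
length 6: no string has ≥2 trees
length 7: no string has ≥2 trees
length 9: if c then if c then m else m has 2 parse trees

Two derivations of if c then if c then m else m:
  Head ⇒ if c then Head ⇒ if c then if c then Head else Head ⇒ if c then if c then m else Head ⇒ if c then if c then m else m
  Head ⇒ if c then Head else Head ⇒ if c then if c then Head else Head ⇒ if c then if c then m else Head ⇒ if c then if c then m else m

if c then if c then m else m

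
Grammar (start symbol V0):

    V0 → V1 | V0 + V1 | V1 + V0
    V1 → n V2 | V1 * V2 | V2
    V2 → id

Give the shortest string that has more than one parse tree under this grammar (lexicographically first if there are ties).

id + id

length 1: no string has ≥2 trees
length 2: no string has ≥2 trees
length 3: id + id has 2 parse trees

Two derivations of id + id:
  V0 ⇒ V0 + V1 ⇒ V1 + V1 ⇒ V2 + V1 ⇒ id + V1 ⇒ id + V2 ⇒ id + id
  V0 ⇒ V1 + V0 ⇒ V2 + V0 ⇒ id + V0 ⇒ id + V1 ⇒ id + V2 ⇒ id + id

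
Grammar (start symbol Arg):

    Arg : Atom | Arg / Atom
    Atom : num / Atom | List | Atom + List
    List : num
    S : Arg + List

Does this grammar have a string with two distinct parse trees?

Witness: num / num

Derivation 1: Arg ⇒ Atom ⇒ num / Atom ⇒ num / List ⇒ num / num
Derivation 2: Arg ⇒ Arg / Atom ⇒ Atom / Atom ⇒ List / Atom ⇒ num / Atom ⇒ num / List ⇒ num / num

Two distinct leftmost derivations for the same string.

Ambiguous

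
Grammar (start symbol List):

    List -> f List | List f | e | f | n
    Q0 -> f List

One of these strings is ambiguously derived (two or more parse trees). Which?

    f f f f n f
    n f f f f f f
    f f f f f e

f f f f n f: 5 trees
n f f f f f f: 1 tree
f f f f f e: 1 tree

f f f f n f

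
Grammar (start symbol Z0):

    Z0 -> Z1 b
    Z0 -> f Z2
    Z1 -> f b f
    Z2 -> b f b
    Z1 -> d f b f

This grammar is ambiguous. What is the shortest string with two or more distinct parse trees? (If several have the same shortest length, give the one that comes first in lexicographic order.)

length 4: f b f b has 2 parse trees

Two derivations of f b f b:
  Z0 ⇒ Z1 b ⇒ f b f b
  Z0 ⇒ f Z2 ⇒ f b f b

f b f b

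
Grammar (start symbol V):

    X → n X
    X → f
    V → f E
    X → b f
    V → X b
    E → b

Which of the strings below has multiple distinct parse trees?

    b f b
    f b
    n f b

f b

b f b: 1 tree
f b: 2 trees
n f b: 1 tree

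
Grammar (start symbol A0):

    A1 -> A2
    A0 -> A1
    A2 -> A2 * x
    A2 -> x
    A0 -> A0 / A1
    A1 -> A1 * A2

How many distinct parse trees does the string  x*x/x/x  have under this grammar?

2

Parse trees for x*x/x/x:
  [A0 [A0 [A0 [A1 [A2 [A2 x] * x]]] / [A1 [A2 x]]] / [A1 [A2 x]]]
  [A0 [A0 [A0 [A1 [A1 [A2 x]] * [A2 x]]] / [A1 [A2 x]]] / [A1 [A2 x]]]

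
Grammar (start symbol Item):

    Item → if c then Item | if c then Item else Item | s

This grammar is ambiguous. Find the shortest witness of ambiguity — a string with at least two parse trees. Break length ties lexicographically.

length 1: no string has ≥2 trees
length 4: no string has ≥2 trees
length 6: no string has ≥2 trees
length 7: no string has ≥2 trees
length 9: if c then if c then s else s has 2 parse trees

Two derivations of if c then if c then s else s:
  Item ⇒ if c then Item ⇒ if c then if c then Item else Item ⇒ if c then if c then s else Item ⇒ if c then if c then s else s
  Item ⇒ if c then Item else Item ⇒ if c then if c then Item else Item ⇒ if c then if c then s else Item ⇒ if c then if c then s else s

if c then if c then s else s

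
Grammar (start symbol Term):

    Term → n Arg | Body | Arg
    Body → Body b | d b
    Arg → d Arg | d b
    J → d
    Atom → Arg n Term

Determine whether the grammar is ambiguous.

Ambiguous

Witness: d b

Derivation 1: Term ⇒ Body ⇒ d b
Derivation 2: Term ⇒ Arg ⇒ d b

Two distinct leftmost derivations for the same string.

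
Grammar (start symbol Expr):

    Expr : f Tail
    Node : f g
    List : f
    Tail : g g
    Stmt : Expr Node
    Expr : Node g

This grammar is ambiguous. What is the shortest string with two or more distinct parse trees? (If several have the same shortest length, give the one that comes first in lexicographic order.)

f g g

length 3: f g g has 2 parse trees

Two derivations of f g g:
  Expr ⇒ f Tail ⇒ f g g
  Expr ⇒ Node g ⇒ f g g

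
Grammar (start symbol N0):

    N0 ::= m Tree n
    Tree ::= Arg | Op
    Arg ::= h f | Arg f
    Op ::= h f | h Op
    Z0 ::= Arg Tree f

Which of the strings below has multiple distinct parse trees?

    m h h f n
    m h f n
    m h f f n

m h h f n: 1 tree
m h f n: 2 trees
m h f f n: 1 tree

m h f n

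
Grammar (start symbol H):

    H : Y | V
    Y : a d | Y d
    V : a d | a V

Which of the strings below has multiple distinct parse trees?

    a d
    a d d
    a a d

a d: 2 trees
a d d: 1 tree
a a d: 1 tree

a d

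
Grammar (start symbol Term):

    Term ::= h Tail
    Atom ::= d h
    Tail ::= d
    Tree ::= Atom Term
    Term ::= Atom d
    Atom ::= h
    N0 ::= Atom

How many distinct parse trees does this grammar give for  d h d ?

1

Parse trees for d h d:
  [Term [Atom d h] d]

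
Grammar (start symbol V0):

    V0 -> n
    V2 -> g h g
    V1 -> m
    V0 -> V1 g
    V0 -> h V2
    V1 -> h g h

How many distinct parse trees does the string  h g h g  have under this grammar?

2

Parse trees for h g h g:
  [V0 [V1 h g h] g]
  [V0 h [V2 g h g]]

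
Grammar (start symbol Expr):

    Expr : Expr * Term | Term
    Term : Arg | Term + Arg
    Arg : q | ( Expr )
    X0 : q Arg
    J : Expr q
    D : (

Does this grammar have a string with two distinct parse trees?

(X0, J, D are unreachable from Expr, so their rules don't affect L(Expr).) The grammar is stratified — Expr handles '*' (left-recursive), Term handles '+', Arg atoms. Each operator has a fixed associativity and precedence level, so every string has one parse.

Unambiguous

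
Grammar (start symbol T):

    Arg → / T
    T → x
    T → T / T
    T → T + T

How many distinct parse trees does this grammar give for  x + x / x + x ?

Parse trees for x + x / x + x:
  [T [T [T x] + [T x]] / [T [T x] + [T x]]]
  [T [T x] + [T [T x] / [T [T x] + [T x]]]]
  [T [T x] + [T [T [T x] / [T x]] + [T x]]]
  [T [T [T [T x] + [T x]] / [T x]] + [T x]]
  [T [T [T x] + [T [T x] / [T x]]] + [T x]]

5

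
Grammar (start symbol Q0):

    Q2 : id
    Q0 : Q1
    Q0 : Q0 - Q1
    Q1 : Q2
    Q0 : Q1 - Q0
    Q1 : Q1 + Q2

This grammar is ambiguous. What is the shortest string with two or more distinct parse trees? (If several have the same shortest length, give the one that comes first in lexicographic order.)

id - id

length 1: no string has ≥2 trees
length 3: id - id has 2 parse trees

Two derivations of id - id:
  Q0 ⇒ Q0 - Q1 ⇒ Q1 - Q1 ⇒ Q2 - Q1 ⇒ id - Q1 ⇒ id - Q2 ⇒ id - id
  Q0 ⇒ Q1 - Q0 ⇒ Q2 - Q0 ⇒ id - Q0 ⇒ id - Q1 ⇒ id - Q2 ⇒ id - id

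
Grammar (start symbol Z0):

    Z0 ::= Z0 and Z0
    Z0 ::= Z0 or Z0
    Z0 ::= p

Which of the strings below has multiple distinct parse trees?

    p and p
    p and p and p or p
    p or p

p and p: 1 tree
p and p and p or p: 5 trees
p or p: 1 tree

p and p and p or p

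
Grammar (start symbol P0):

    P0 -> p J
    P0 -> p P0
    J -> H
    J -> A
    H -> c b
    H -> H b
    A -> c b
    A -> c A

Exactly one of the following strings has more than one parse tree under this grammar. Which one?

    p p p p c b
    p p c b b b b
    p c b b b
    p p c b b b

p p p p c b: 2 trees
p p c b b b b: 1 tree
p c b b b: 1 tree
p p c b b b: 1 tree

p p p p c b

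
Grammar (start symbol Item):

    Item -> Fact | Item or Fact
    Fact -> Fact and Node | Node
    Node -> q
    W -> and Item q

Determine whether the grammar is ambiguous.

(W is unreachable from Item, so its rules don't affect L(Item).) This is a standard precedence ladder (Item over Fact over Node), with each level left-recursive on its own operator ('or' at Item, 'and' at Fact). That structure is LR(1), hence unambiguous.

Unambiguous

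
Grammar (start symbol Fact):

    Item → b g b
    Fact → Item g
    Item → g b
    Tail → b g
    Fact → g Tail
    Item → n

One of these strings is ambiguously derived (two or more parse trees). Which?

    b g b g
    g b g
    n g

g b g

b g b g: 1 tree
g b g: 2 trees
n g: 1 tree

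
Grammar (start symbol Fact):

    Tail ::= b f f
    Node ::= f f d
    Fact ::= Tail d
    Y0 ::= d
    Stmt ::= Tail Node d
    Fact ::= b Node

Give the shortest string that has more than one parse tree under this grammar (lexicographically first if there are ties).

b f f d

length 4: b f f d has 2 parse trees

Two derivations of b f f d:
  Fact ⇒ Tail d ⇒ b f f d
  Fact ⇒ b Node ⇒ b f f d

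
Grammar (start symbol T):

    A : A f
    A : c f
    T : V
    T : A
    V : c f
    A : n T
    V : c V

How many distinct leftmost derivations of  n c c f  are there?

Parse trees for n c c f:
  [T [A n [T [V c [V c f]]]]]

1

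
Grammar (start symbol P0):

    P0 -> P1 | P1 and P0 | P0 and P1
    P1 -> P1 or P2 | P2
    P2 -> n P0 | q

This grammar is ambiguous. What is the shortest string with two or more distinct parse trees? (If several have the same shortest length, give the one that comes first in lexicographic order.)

length 1: no string has ≥2 trees
length 2: no string has ≥2 trees
length 3: q and q has 2 parse trees

Two derivations of q and q:
  P0 ⇒ P1 and P0 ⇒ P2 and P0 ⇒ q and P0 ⇒ q and P1 ⇒ q and P2 ⇒ q and q
  P0 ⇒ P0 and P1 ⇒ P1 and P1 ⇒ P2 and P1 ⇒ q and P1 ⇒ q and P2 ⇒ q and q

q and q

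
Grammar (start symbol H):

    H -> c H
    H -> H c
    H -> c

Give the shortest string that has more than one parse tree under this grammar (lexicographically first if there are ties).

length 1: no string has ≥2 trees
length 2: c c has 2 parse trees

Two derivations of c c:
  H ⇒ c H ⇒ c c
  H ⇒ H c ⇒ c c

c c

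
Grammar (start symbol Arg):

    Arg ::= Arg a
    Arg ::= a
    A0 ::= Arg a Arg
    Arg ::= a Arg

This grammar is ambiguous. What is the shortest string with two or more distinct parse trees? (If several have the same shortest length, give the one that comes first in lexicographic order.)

length 1: no string has ≥2 trees
length 2: a a has 2 parse trees

Two derivations of a a:
  Arg ⇒ Arg a ⇒ a a
  Arg ⇒ a Arg ⇒ a a

a a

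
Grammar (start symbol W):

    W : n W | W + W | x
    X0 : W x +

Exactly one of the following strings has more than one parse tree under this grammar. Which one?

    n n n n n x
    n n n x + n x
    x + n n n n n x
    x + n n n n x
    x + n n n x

n n n x + n x

n n n n n x: 1 tree
n n n x + n x: 4 trees
x + n n n n n x: 1 tree
x + n n n n x: 1 tree
x + n n n x: 1 tree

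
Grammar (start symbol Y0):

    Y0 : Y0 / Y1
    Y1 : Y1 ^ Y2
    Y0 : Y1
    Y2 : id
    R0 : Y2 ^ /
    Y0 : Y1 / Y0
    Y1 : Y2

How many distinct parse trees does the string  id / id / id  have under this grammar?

4

Parse trees for id / id / id:
  [Y0 [Y0 [Y0 [Y1 [Y2 id]]] / [Y1 [Y2 id]]] / [Y1 [Y2 id]]]
  [Y0 [Y0 [Y1 [Y2 id]] / [Y0 [Y1 [Y2 id]]]] / [Y1 [Y2 id]]]
  [Y0 [Y1 [Y2 id]] / [Y0 [Y0 [Y1 [Y2 id]]] / [Y1 [Y2 id]]]]
  [Y0 [Y1 [Y2 id]] / [Y0 [Y1 [Y2 id]] / [Y0 [Y1 [Y2 id]]]]]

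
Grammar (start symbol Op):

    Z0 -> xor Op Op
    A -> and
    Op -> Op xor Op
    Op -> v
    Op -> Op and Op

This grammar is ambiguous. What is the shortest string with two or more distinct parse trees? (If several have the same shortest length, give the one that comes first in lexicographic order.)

v and v and v

length 1: no string has ≥2 trees
length 3: no string has ≥2 trees
length 5: v and v and v has 2 parse trees

Two derivations of v and v and v:
  Op ⇒ Op and Op ⇒ v and Op ⇒ v and Op and Op ⇒ v and v and Op ⇒ v and v and v
  Op ⇒ Op and Op ⇒ Op and Op and Op ⇒ v and Op and Op ⇒ v and v and Op ⇒ v and v and v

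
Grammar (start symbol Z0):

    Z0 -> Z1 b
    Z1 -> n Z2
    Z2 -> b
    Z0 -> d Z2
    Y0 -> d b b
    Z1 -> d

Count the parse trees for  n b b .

1

Parse trees for n b b:
  [Z0 [Z1 n [Z2 b]] b]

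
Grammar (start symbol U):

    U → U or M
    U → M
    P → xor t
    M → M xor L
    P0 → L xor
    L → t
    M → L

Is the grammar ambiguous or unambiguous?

Unambiguous

(P0, P are unreachable from U, so their rules don't affect L(U).) U → U or M | M  ;  M → M xor L | L  — a left-associative chain with L at the bottom. Each string factors uniquely by precedence.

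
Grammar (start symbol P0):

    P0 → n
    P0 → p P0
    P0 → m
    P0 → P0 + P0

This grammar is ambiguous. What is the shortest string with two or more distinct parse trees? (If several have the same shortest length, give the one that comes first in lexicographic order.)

length 1: no string has ≥2 trees
length 2: no string has ≥2 trees
length 3: no string has ≥2 trees
length 4: p m + m has 2 parse trees

Two derivations of p m + m:
  P0 ⇒ p P0 ⇒ p P0 + P0 ⇒ p m + P0 ⇒ p m + m
  P0 ⇒ P0 + P0 ⇒ p P0 + P0 ⇒ p m + P0 ⇒ p m + m

p m + m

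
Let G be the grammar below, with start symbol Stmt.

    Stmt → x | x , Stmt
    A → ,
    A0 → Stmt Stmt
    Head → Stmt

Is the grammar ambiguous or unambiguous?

Unambiguous

(A, A0, Head are unreachable from Stmt, so their rules don't affect L(Stmt).) Right-recursive list with a separator: after each atom, whether the separator follows determines the rule. One parse per string.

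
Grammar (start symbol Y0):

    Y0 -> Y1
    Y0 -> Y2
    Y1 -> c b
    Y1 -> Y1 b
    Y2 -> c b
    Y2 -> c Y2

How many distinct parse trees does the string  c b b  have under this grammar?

Parse trees for c b b:
  [Y0 [Y1 [Y1 c b] b]]

1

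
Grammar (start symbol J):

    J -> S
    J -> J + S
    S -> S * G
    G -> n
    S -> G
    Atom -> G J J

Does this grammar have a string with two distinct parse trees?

Only J, S, G are reachable from J; ignoring the rest: The grammar is stratified — J handles '+' (left-recursive), S handles '*', G atoms. Each operator has a fixed associativity and precedence level, so every string has one parse.

Unambiguous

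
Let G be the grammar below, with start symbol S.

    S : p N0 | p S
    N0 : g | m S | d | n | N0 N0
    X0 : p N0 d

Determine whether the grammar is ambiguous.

Witness: p d d d

Derivation 1: S ⇒ p N0 ⇒ p N0 N0 ⇒ p d N0 ⇒ p d N0 N0 ⇒ p d d N0 ⇒ p d d d
Derivation 2: S ⇒ p N0 ⇒ p N0 N0 ⇒ p N0 N0 N0 ⇒ p d N0 N0 ⇒ p d d N0 ⇒ p d d d

Two distinct leftmost derivations for the same string.

Ambiguous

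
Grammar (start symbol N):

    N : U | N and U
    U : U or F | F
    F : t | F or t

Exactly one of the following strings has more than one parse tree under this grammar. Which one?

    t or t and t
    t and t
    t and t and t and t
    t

t or t and t: 2 trees
t and t: 1 tree
t and t and t and t: 1 tree
t: 1 tree

t or t and t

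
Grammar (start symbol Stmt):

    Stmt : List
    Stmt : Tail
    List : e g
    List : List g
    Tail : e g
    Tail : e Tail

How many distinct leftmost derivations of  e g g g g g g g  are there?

Parse trees for e g g g g g g g:
  [Stmt [List [List [List [List [List [List [List e g] g] g] g] g] g] g]]

1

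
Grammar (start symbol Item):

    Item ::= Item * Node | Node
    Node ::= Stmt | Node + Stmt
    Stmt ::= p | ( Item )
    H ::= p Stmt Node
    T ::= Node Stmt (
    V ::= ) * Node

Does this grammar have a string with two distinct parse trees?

Unambiguous

(H, T, V are unreachable from Item, so their rules don't affect L(Item).) Item → Item * Node | Node  ;  Node → Node + Stmt | Stmt  — a left-associative chain with Stmt at the bottom. Each string factors uniquely by precedence.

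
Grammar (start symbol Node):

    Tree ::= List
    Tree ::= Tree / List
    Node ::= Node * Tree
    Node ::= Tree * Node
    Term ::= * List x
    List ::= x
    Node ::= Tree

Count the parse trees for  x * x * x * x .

Parse trees for x * x * x * x:
  [Node [Node [Node [Node [Tree [List x]]] * [Tree [List x]]] * [Tree [List x]]] * [Tree [List x]]]
  [Node [Node [Node [Tree [List x]] * [Node [Tree [List x]]]] * [Tree [List x]]] * [Tree [List x]]]
  [Node [Node [Tree [List x]] * [Node [Node [Tree [List x]]] * [Tree [List x]]]] * [Tree [List x]]]
  [Node [Node [Tree [List x]] * [Node [Tree [List x]] * [Node [Tree [List x]]]]] * [Tree [List x]]]
  [Node [Tree [List x]] * [Node [Node [Node [Tree [List x]]] * [Tree [List x]]] * [Tree [List x]]]]
  [Node [Tree [List x]] * [Node [Node [Tree [List x]] * [Node [Tree [List x]]]] * [Tree [List x]]]]
  [Node [Tree [List x]] * [Node [Tree [List x]] * [Node [Node [Tree [List x]]] * [Tree [List x]]]]]
  [Node [Tree [List x]] * [Node [Tree [List x]] * [Node [Tree [List x]] * [Node [Tree [List x]]]]]]

8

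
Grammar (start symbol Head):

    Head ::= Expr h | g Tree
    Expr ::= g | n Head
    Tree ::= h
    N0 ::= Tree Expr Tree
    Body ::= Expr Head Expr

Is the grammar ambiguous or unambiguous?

Witness: g h

Derivation 1: Head ⇒ Expr h ⇒ g h
Derivation 2: Head ⇒ g Tree ⇒ g h

Two distinct leftmost derivations for the same string.

Ambiguous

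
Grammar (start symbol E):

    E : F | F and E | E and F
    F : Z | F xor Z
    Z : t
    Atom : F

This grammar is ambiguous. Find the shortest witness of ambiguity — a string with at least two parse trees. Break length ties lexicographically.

length 1: no string has ≥2 trees
length 3: t and t has 2 parse trees

Two derivations of t and t:
  E ⇒ F and E ⇒ Z and E ⇒ t and E ⇒ t and F ⇒ t and Z ⇒ t and t
  E ⇒ E and F ⇒ F and F ⇒ Z and F ⇒ t and F ⇒ t and Z ⇒ t and t

t and t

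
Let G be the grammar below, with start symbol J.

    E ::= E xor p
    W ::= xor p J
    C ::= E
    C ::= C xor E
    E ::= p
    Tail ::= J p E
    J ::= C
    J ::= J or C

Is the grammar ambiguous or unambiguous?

Ambiguous

Witness: p xor p

Derivation 1: J ⇒ C ⇒ E ⇒ E xor p ⇒ p xor p
Derivation 2: J ⇒ C ⇒ C xor E ⇒ E xor E ⇒ p xor E ⇒ p xor p

Two distinct leftmost derivations for the same string.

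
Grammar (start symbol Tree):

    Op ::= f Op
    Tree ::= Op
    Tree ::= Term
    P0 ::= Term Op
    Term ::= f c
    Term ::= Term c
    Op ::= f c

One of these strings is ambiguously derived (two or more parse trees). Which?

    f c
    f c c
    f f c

f c: 2 trees
f c c: 1 tree
f f c: 1 tree

f c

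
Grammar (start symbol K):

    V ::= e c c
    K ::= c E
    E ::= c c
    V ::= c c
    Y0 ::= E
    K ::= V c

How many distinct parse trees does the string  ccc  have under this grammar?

Parse trees for ccc:
  [K c [E c c]]
  [K [V c c] c]

2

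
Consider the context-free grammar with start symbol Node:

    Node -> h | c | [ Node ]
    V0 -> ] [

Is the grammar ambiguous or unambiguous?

(V0 is unreachable from Node, so its rules don't affect L(Node).) Each string is a nest of matched brackets around a single atom. An opening bracket forces the recursive rule; an atom forces the base rule.

Unambiguous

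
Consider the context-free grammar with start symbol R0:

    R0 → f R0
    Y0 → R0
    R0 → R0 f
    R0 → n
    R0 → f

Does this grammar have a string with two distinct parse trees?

Ambiguous

Witness: f f

Derivation 1: R0 ⇒ f R0 ⇒ f f
Derivation 2: R0 ⇒ R0 f ⇒ f f

Two distinct leftmost derivations for the same string.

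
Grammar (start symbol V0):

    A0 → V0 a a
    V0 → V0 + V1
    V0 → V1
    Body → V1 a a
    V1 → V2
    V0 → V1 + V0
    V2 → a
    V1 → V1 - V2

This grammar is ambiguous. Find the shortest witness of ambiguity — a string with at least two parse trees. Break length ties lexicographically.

length 1: no string has ≥2 trees
length 3: a + a has 2 parse trees

Two derivations of a + a:
  V0 ⇒ V0 + V1 ⇒ V1 + V1 ⇒ V2 + V1 ⇒ a + V1 ⇒ a + V2 ⇒ a + a
  V0 ⇒ V1 + V0 ⇒ V2 + V0 ⇒ a + V0 ⇒ a + V1 ⇒ a + V2 ⇒ a + a

a + a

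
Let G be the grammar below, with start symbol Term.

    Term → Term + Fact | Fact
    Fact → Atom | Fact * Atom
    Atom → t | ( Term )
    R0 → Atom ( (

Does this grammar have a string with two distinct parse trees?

Unambiguous

Only Term, Fact, Atom are reachable from Term; ignoring the rest: Term → Term + Fact | Fact  ;  Fact → Fact * Atom | Atom  — a left-associative chain with Atom at the bottom. Each string factors uniquely by precedence.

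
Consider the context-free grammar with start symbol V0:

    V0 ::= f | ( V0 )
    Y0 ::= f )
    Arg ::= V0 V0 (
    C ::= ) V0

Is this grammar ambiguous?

(Y0, Arg, C are unreachable from V0, so their rules don't affect L(V0).) Each string is a nest of matched brackets around a single atom. An opening bracket forces the recursive rule; an atom forces the base rule.

Unambiguous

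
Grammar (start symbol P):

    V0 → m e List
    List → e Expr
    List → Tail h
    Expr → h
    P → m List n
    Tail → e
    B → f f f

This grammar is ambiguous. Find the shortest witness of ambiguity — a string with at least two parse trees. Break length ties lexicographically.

length 4: m e h n has 2 parse trees

Two derivations of m e h n:
  P ⇒ m List n ⇒ m e Expr n ⇒ m e h n
  P ⇒ m List n ⇒ m Tail h n ⇒ m e h n

m e h n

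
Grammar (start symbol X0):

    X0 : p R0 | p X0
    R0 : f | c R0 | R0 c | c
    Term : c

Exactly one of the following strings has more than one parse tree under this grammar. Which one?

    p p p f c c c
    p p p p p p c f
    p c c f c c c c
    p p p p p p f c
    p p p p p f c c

p p p f c c c: 1 tree
p p p p p p c f: 1 tree
p c c f c c c c: 15 trees
p p p p p p f c: 1 tree
p p p p p f c c: 1 tree

p c c f c c c c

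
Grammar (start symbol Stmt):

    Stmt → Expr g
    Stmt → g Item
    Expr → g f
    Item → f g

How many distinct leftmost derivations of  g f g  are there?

2

Parse trees for g f g:
  [Stmt [Expr g f] g]
  [Stmt g [Item f g]]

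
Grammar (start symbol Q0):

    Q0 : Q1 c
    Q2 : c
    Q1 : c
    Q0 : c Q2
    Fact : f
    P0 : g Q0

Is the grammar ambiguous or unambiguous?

Ambiguous

Witness: c c

Derivation 1: Q0 ⇒ Q1 c ⇒ c c
Derivation 2: Q0 ⇒ c Q2 ⇒ c c

Two distinct leftmost derivations for the same string.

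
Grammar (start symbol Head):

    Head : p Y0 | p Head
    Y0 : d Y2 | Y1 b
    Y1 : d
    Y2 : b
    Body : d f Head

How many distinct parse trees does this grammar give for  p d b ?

2

Parse trees for p d b:
  [Head p [Y0 d [Y2 b]]]
  [Head p [Y0 [Y1 d] b]]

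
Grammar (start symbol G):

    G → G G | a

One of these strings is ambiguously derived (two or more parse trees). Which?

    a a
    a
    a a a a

a a a a

a a: 1 tree
a: 1 tree
a a a a: 5 trees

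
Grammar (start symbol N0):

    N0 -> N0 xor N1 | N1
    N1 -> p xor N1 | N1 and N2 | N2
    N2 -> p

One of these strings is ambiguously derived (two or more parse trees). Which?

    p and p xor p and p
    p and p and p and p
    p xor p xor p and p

p xor p xor p and p

p and p xor p and p: 1 tree
p and p and p and p: 1 tree
p xor p xor p and p: 7 trees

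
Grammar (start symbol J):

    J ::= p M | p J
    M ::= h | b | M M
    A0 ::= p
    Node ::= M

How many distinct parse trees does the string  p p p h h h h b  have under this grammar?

14

Parse trees for p p p h h h h b (showing first 6 of 14):
  [J p [J p [J p [M [M h] [M [M h] [M [M h] [M [M h] [M b]]]]]]]]
  [J p [J p [J p [M [M h] [M [M h] [M [M [M h] [M h]] [M b]]]]]]]
  [J p [J p [J p [M [M h] [M [M [M h] [M h]] [M [M h] [M b]]]]]]]
  [J p [J p [J p [M [M h] [M [M [M h] [M [M h] [M h]]] [M b]]]]]]
  [J p [J p [J p [M [M h] [M [M [M [M h] [M h]] [M h]] [M b]]]]]]
  [J p [J p [J p [M [M [M h] [M h]] [M [M h] [M [M h] [M b]]]]]]]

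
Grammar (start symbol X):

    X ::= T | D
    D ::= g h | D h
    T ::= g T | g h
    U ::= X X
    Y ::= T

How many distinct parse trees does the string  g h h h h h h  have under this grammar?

1

Parse trees for g h h h h h h:
  [X [D [D [D [D [D [D g h] h] h] h] h] h]]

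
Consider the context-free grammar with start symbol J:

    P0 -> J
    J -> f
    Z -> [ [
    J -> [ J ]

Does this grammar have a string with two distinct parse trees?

Unambiguous

(P0, Z are unreachable from J, so their rules don't affect L(J).) Each string is a nest of matched brackets around a single atom. An opening bracket forces the recursive rule; an atom forces the base rule.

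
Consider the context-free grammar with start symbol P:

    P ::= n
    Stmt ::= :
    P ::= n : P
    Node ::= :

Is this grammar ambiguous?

Unambiguous

(Stmt, Node are unreachable from P, so their rules don't affect L(P).) The reachable grammar is A → atom sep A | atom. Each atom is followed by either the separator (recurse) or end-of-string (stop) — no choice point.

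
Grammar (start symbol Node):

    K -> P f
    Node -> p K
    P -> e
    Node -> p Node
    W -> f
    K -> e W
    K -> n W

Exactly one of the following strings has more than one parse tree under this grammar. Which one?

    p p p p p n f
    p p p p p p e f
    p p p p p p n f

p p p p p n f: 1 tree
p p p p p p e f: 2 trees
p p p p p p n f: 1 tree

p p p p p p e f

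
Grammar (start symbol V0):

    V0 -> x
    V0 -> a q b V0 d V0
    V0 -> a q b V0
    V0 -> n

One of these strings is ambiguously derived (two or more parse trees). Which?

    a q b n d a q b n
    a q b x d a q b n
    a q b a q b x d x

a q b n d a q b n: 1 tree
a q b x d a q b n: 1 tree
a q b a q b x d x: 2 trees

a q b a q b x d x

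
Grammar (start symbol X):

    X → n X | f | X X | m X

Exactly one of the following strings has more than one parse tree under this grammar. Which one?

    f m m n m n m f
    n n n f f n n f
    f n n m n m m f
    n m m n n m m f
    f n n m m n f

n n n f f n n f

f m m n m n m f: 1 tree
n n n f f n n f: 14 trees
f n n m n m m f: 1 tree
n m m n n m m f: 1 tree
f n n m m n f: 1 tree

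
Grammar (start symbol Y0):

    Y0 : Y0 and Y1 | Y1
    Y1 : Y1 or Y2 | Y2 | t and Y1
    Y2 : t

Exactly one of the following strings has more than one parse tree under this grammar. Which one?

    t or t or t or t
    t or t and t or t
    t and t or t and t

t and t or t and t

t or t or t or t: 1 tree
t or t and t or t: 1 tree
t and t or t and t: 3 trees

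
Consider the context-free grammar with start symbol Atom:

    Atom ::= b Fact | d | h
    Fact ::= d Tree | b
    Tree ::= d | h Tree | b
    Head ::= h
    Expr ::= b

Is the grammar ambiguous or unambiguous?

(Head, Expr are unreachable from Atom, so their rules don't affect L(Atom).) Restricted to the reachable nonterminals, every rule has the form A → t or A → t B, and no two rules for the same A share a first terminal. The grammar encodes a DFA — one run per string.

Unambiguous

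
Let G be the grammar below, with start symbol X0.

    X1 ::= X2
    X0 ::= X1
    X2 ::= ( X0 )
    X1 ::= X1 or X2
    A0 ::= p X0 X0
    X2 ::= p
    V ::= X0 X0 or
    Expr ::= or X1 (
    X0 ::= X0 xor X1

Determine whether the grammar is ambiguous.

Unambiguous

Only X0, X1, X2 are reachable from X0; ignoring the rest: X0 → X0 xor X1 | X1  ;  X1 → X1 or X2 | X2  — a left-associative chain with X2 at the bottom. Each string factors uniquely by precedence.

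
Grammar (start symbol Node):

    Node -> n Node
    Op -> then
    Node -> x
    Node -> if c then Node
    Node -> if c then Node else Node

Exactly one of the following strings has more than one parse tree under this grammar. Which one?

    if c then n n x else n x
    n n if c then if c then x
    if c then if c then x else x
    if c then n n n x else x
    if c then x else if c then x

if c then n n x else n x: 1 tree
n n if c then if c then x: 1 tree
if c then if c then x else x: 2 trees
if c then n n n x else x: 1 tree
if c then x else if c then x: 1 tree

if c then if c then x else x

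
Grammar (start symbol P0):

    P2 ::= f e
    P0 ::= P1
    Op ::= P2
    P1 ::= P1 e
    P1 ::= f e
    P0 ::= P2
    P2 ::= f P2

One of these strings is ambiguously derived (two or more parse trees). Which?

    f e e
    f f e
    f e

f e e: 1 tree
f f e: 1 tree
f e: 2 trees

f e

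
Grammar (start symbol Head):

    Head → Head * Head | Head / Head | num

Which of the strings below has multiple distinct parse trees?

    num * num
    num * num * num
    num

num * num * num

num * num: 1 tree
num * num * num: 2 trees
num: 1 tree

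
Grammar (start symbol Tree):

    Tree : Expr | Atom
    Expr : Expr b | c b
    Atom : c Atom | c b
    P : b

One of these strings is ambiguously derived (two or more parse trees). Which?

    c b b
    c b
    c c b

c b b: 1 tree
c b: 2 trees
c c b: 1 tree

c b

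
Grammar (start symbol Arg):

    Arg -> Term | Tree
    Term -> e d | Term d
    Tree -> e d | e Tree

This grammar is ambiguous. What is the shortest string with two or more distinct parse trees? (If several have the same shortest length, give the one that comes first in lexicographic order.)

length 2: e d has 2 parse trees

Two derivations of e d:
  Arg ⇒ Term ⇒ e d
  Arg ⇒ Tree ⇒ e d

e d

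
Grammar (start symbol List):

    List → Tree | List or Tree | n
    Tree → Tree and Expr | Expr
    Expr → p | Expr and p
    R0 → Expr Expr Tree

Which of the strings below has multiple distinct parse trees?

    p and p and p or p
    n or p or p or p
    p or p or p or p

p and p and p or p: 4 trees
n or p or p or p: 1 tree
p or p or p or p: 1 tree

p and p and p or p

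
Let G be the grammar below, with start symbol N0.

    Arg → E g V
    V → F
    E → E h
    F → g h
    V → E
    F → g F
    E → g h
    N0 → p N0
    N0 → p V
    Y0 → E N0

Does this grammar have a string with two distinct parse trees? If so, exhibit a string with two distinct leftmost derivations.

Witness: p g h

Derivation 1: N0 ⇒ p V ⇒ p F ⇒ p g h
Derivation 2: N0 ⇒ p V ⇒ p E ⇒ p g h

Two distinct leftmost derivations for the same string.

Ambiguous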